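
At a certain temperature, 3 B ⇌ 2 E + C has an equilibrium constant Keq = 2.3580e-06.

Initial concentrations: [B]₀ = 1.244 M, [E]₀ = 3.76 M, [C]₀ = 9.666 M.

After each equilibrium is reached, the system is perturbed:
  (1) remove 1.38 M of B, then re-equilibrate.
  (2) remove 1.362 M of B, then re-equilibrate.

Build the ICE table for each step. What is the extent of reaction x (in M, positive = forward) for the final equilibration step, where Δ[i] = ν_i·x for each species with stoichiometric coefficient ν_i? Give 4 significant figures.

x = -0.001229 M

Q₀ = 70.98 vs Keq = 2.3580e-06 ⇒ Q>K, reverse
Step 1:
                   B          E          C
  Initial      1.244       3.76      9.666
  Change       5.625      -3.75     -1.875
  Equil        6.869   0.009904      7.791
  solve Keq expr → x = -1.875; check Q = 2.3580e-06
Then remove 1.38 M of B.
Step 2:
                   B          E          C
  Initial      5.489   0.009904      7.791
  Change    0.004231  -0.002821   -0.00141
  Equil        5.493   0.007084       7.79
  solve Keq expr → x = -0.00141; check Q = 2.3580e-06
Then remove 1.362 M of B.
Step 3:
                   B          E          C
  Initial      4.131   0.007084       7.79
  Change    0.003686  -0.002457  -0.001229
  Equil        4.135   0.004627      7.788
  solve Keq expr → x = -0.001229; check Q = 2.3580e-06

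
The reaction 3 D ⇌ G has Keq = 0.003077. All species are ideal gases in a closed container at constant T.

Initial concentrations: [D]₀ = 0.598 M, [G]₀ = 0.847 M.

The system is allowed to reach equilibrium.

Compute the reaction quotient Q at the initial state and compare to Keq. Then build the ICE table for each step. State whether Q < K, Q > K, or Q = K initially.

Q₀ = 3.961; Q > K (proceeds reverse)

Q₀ = 3.961 vs Keq = 0.003077 ⇒ Q>K, reverse
Step 1:
                  D         G
  init        0.598     0.847
  Δ           2.313   -0.7711
  eq          2.911   0.07592
  solve Keq expr → x = -0.7711; check Q = 0.003077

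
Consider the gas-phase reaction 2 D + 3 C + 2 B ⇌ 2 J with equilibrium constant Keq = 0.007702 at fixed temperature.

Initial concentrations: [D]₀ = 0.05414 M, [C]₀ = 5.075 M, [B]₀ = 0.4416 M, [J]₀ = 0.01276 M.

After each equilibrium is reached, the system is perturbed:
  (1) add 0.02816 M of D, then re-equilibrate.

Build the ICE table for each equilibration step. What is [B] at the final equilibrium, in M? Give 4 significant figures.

Q₀ = 0.002179 vs Keq = 0.007702 ⇒ Q<K, forward
Step 1:
                    D           C           B           J
  init        0.05414       5.075      0.4416     0.01276
  Δ         -0.007491    -0.01124   -0.007491    0.007491
  eq          0.04665       5.064      0.4341     0.02025
  solve Keq expr → x = 0.003746; check Q = 0.007702
Then add 0.02816 M of D.
Step 2:
                    D           C           B           J
  init        0.07481       5.064      0.4341     0.02025
  Δ         -0.008077    -0.01212   -0.008077    0.008077
  eq          0.06673       5.052       0.426     0.02833
  solve Keq expr → x = 0.004039; check Q = 0.007702

[B]_eq = 0.426 M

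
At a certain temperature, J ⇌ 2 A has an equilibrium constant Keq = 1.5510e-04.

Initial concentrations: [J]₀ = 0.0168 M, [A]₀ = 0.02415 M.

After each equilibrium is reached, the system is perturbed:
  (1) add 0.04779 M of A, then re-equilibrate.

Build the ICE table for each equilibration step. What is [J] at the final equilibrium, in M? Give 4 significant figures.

Q₀ = 0.03472 vs Keq = 1.5510e-04 ⇒ Q>K, reverse
Step 1:
                    J           A
  I            0.0168     0.02415
  C           0.01104    -0.02207
  E           0.02784    0.002078
  solve Keq expr → x = -0.01104; check Q = 1.5510e-04
Then add 0.04779 M of A.
Step 2:
                    J           A
  I           0.02784     0.04987
  C           0.02352    -0.04705
  E           0.05136    0.002822
  solve Keq expr → x = -0.02352; check Q = 1.5510e-04

[J]_eq = 0.05136 M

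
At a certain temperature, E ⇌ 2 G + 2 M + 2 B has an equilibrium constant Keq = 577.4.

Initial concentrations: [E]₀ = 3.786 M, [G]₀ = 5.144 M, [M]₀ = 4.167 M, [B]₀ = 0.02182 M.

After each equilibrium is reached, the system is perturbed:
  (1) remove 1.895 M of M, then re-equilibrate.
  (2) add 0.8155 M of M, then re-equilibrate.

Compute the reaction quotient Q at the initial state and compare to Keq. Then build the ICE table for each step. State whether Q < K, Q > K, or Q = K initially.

Q₀ = 0.05778; Q < K (proceeds forward)

Q₀ = 0.05778 vs Keq = 577.4 ⇒ Q<K, forward
Step 1:
                  E         G         M         B
  Initial     3.786     5.144     4.167   0.02182
  Change    -0.6124     1.225     1.225     1.225
  Equil       3.174     6.369     5.392     1.247
  solve Keq expr → x = 0.6124; check Q = 577.4
Then remove 1.895 M of M.
Step 2:
                  E         G         M         B
  Initial     3.174     6.369     3.497     1.247
  Change    -0.1787    0.3575    0.3575    0.3575
  Equil       2.995     6.726     3.854     1.604
  solve Keq expr → x = 0.1787; check Q = 577.4
Then add 0.8155 M of M.
Step 3:
                  E         G         M         B
  Initial     2.995     6.726      4.67     1.604
  Change     0.0864   -0.1728   -0.1728   -0.1728
  Equil       3.081     6.553     4.497     1.431
  solve Keq expr → x = -0.0864; check Q = 577.4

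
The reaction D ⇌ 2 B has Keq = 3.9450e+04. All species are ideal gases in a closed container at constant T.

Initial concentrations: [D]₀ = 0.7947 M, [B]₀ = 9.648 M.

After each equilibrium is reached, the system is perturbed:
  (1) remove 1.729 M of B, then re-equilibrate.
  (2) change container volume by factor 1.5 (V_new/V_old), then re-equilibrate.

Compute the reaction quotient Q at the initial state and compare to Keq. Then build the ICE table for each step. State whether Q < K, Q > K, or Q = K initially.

Q₀ = 117.1; Q < K (proceeds forward)

Q₀ = 117.1 vs Keq = 3.9450e+04 ⇒ Q<K, forward
Step 1:
                  D         B
  Initial    0.7947     9.648
  Change    -0.7915     1.583
  Equil    0.003197     11.23
  solve Keq expr → x = 0.7915; check Q = 3.9450e+04
Then remove 1.729 M of B.
Step 2:
                  D         B
  Initial  0.003197     9.502
  Change  -9.0780e-04  0.001816
  Equil     0.00229     9.504
  solve Keq expr → x = 9.0780e-04; check Q = 3.9450e+04
Then change container volume by factor 1.5 (V_new/V_old).
Step 3:
                  D         B
  Initial  0.001526     6.336
  Change  -5.0846e-04  0.001017
  Equil    0.001018     6.337
  solve Keq expr → x = 5.0846e-04; check Q = 3.9450e+04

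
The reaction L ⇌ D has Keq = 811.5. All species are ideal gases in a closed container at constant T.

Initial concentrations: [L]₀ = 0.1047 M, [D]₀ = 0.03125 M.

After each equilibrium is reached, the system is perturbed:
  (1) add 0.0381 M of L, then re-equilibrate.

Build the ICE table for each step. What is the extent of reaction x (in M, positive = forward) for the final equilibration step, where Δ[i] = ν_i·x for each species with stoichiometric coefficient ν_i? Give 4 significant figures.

Q₀ = 0.2985 vs Keq = 811.5 ⇒ Q<K, forward
Step 1:
                  L         D
  I          0.1047   0.03125
  C         -0.1045    0.1045
  E       1.6732e-04    0.1358
  solve Keq expr → x = 0.1045; check Q = 811.5
Then add 0.0381 M of L.
Step 2:
                  L         D
  I         0.03827    0.1358
  C        -0.03805   0.03805
  E       2.1422e-04    0.1738
  solve Keq expr → x = 0.03805; check Q = 811.5

x = 0.03805 M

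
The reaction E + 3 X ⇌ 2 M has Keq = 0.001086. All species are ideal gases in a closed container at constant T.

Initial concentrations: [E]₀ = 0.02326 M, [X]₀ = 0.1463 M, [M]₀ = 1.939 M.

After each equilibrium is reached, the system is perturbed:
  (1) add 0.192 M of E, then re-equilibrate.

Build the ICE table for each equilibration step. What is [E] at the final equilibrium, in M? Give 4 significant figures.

Q₀ = 5.1619e+04 vs Keq = 0.001086 ⇒ Q>K, reverse
Step 1:
                  E         X         M
  I         0.02326    0.1463     1.939
  C          0.8944     2.683    -1.789
  E          0.9176     2.829    0.1502
  solve Keq expr → x = -0.8944; check Q = 0.001086
Then add 0.192 M of E.
Step 2:
                  E         X         M
  I            1.11     2.829    0.1502
  C       -0.006409  -0.01923   0.01282
  E           1.103      2.81    0.1631
  solve Keq expr → x = 0.006409; check Q = 0.001086

[E]_eq = 1.103 M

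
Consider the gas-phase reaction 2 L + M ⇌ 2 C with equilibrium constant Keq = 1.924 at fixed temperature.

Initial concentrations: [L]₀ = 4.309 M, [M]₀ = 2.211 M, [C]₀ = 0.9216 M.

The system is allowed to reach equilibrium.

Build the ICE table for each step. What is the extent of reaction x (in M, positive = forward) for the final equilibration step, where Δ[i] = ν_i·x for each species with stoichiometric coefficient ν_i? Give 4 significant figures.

x = 1.094 M

Q₀ = 0.02069 vs Keq = 1.924 ⇒ Q<K, forward
Step 1:
                  L         M         C
  Initial     4.309     2.211    0.9216
  Change     -2.188    -1.094     2.188
  Equil       2.121     1.117      3.11
  solve Keq expr → x = 1.094; check Q = 1.924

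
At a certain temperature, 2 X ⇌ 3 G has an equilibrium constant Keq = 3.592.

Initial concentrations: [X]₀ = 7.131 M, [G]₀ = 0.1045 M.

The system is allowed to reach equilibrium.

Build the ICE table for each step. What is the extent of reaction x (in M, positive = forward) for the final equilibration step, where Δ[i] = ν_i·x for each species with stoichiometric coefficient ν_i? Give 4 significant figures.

Q₀ = 2.2441e-05 vs Keq = 3.592 ⇒ Q<K, forward
Step 1:
                  X         G
  I           7.131    0.1045
  C          -2.689     4.034
  E           4.442     4.138
  solve Keq expr → x = 1.345; check Q = 3.592

x = 1.345 M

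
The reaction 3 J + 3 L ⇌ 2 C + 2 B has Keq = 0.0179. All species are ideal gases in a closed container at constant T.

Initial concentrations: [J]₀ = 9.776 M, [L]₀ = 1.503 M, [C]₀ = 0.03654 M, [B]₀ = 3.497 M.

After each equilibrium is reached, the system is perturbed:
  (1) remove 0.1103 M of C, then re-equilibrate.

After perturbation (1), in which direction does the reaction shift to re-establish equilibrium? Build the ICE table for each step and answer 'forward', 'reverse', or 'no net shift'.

Direction: forward

Q₀ = 5.1472e-06 vs Keq = 0.0179 ⇒ Q<K, forward
Step 1:
                  J         L         C         B
  Initial     9.776     1.503   0.03654     3.497
  Change     -0.778    -0.778    0.5186    0.5186
  Equil       8.998     0.725    0.5552     4.016
  solve Keq expr → x = 0.2593; check Q = 0.0179
Then remove 0.1103 M of C.
Step 2:
                  J         L         C         B
  Initial     8.998     0.725    0.4449     4.016
  Change   -0.05643  -0.05643   0.03762   0.03762
  Equil       8.942    0.6686    0.4825     4.053
  solve Keq expr → x = 0.01881; check Q = 0.0179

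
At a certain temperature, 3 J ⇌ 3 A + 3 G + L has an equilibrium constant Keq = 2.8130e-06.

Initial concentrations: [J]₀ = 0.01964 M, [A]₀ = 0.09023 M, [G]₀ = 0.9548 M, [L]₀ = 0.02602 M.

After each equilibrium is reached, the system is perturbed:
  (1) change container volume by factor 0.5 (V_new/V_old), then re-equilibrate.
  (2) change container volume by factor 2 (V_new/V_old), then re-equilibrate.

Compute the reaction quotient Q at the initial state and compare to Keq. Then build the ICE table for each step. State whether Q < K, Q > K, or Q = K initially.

Q₀ = 2.196; Q > K (proceeds reverse)

Q₀ = 2.196 vs Keq = 2.8130e-06 ⇒ Q>K, reverse
Step 1:
                    J           A           G           L
  I           0.01964     0.09023      0.9548     0.02602
  C           0.07505    -0.07505    -0.07505    -0.02502
  E           0.09469     0.01518      0.8797    0.001003
  solve Keq expr → x = -0.02502; check Q = 2.8130e-06
Then change container volume by factor 0.5 (V_new/V_old).
Step 2:
                    J           A           G           L
  I            0.1894     0.03036       1.759    0.002006
  C          0.005286   -0.005286   -0.005286   -0.001762
  E            0.1947     0.02507       1.754  2.4392e-04
  solve Keq expr → x = -0.001762; check Q = 2.8130e-06
Then change container volume by factor 2 (V_new/V_old).
Step 3:
                    J           A           G           L
  I           0.09733     0.01254      0.8771  1.2196e-04
  C         -0.002643    0.002643    0.002643  8.8102e-04
  E           0.09469     0.01518      0.8797    0.001003
  solve Keq expr → x = 8.8102e-04; check Q = 2.8130e-06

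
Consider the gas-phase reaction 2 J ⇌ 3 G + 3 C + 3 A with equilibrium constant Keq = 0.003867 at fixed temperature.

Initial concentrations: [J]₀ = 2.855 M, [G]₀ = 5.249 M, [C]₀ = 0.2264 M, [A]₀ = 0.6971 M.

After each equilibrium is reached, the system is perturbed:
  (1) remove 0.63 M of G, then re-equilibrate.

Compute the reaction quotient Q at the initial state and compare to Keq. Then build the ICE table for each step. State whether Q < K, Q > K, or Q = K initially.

Q₀ = 0.06975 vs Keq = 0.003867 ⇒ Q>K, reverse
Step 1:
                  J         G         C         A
  init        2.855     5.249    0.2264    0.6971
  Δ         0.07875   -0.1181   -0.1181   -0.1181
  eq          2.934     5.131    0.1083     0.579
  solve Keq expr → x = -0.03937; check Q = 0.003867
Then remove 0.63 M of G.
Step 2:
                  J         G         C         A
  init        2.934     4.501    0.1083     0.579
  Δ       -0.008058   0.01209   0.01209   0.01209
  eq          2.926     4.513    0.1204    0.5911
  solve Keq expr → x = 0.004029; check Q = 0.003867

Q₀ = 0.06975; Q > K (proceeds reverse)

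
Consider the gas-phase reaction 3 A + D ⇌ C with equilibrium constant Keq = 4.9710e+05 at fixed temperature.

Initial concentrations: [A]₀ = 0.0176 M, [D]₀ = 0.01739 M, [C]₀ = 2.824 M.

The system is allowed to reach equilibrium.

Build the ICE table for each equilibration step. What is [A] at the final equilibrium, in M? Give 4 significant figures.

[A]_eq = 0.05701 M

Q₀ = 2.9787e+07 vs Keq = 4.9710e+05 ⇒ Q>K, reverse
Step 1:
                    A           D           C
  Initial      0.0176     0.01739       2.824
  Change      0.03941     0.01314    -0.01314
  Equil       0.05701     0.03053       2.811
  solve Keq expr → x = -0.01314; check Q = 4.9710e+05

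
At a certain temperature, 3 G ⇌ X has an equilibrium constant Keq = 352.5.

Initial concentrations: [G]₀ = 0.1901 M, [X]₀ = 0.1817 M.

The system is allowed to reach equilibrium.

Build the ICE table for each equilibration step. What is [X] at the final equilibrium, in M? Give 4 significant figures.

Q₀ = 26.45 vs Keq = 352.5 ⇒ Q<K, forward
Step 1:
                   G          X
  I           0.1901     0.1817
  C          -0.1051    0.03502
  E          0.08503     0.2167
  solve Keq expr → x = 0.03502; check Q = 352.5

[X]_eq = 0.2167 M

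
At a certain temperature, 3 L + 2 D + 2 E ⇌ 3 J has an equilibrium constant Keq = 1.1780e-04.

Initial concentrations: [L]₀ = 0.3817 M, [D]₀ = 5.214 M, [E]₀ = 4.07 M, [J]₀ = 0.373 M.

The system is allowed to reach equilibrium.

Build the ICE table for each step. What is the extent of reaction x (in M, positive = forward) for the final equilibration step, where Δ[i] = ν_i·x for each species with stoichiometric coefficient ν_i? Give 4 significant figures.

Q₀ = 0.002072 vs Keq = 1.1780e-04 ⇒ Q>K, reverse
Step 1:
                  L         D         E         J
  init       0.3817     5.214      4.07     0.373
  Δ          0.1622    0.1081    0.1081   -0.1622
  eq         0.5439     5.322     4.178    0.2108
  solve Keq expr → x = -0.05406; check Q = 1.1780e-04

x = -0.05406 M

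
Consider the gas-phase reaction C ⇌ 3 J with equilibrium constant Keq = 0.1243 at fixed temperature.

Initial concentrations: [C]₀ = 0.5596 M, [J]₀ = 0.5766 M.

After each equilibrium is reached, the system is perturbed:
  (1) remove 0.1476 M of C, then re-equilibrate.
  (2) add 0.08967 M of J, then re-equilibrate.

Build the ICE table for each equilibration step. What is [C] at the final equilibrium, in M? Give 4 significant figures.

[C]_eq = 0.5019 M

Q₀ = 0.3426 vs Keq = 0.1243 ⇒ Q>K, reverse
Step 1:
                  C         J
  init       0.5596    0.5766
  Δ         0.05106   -0.1532
  eq         0.6107    0.4234
  solve Keq expr → x = -0.05106; check Q = 0.1243
Then remove 0.1476 M of C.
Step 2:
                  C         J
  init       0.4631    0.4234
  Δ         0.01139  -0.03416
  eq         0.4745    0.3892
  solve Keq expr → x = -0.01139; check Q = 0.1243
Then add 0.08967 M of J.
Step 3:
                  C         J
  init       0.4745    0.4789
  Δ         0.02744  -0.08231
  eq         0.5019    0.3966
  solve Keq expr → x = -0.02744; check Q = 0.1243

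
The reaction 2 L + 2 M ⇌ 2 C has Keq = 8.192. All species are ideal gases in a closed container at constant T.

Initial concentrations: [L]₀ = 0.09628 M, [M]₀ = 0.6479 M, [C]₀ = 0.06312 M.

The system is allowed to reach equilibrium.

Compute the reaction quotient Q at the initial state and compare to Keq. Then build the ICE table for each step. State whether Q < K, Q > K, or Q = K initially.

Q₀ = 1.024; Q < K (proceeds forward)

Q₀ = 1.024 vs Keq = 8.192 ⇒ Q<K, forward
Step 1:
                  L         M         C
  init      0.09628    0.6479   0.06312
  Δ        -0.03821  -0.03821   0.03821
  eq        0.05807    0.6097    0.1013
  solve Keq expr → x = 0.01911; check Q = 8.192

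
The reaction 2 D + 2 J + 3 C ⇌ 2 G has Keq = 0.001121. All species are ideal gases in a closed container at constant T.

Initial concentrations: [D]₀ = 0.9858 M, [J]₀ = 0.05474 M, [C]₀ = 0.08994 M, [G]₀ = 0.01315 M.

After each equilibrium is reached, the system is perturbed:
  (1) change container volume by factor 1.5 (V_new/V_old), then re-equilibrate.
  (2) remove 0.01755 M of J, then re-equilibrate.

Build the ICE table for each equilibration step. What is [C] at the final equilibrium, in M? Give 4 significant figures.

Q₀ = 81.62 vs Keq = 0.001121 ⇒ Q>K, reverse
Step 1:
                   D          J          C          G
  Initial     0.9858    0.05474    0.08994    0.01315
  Change     0.01307    0.01307     0.0196   -0.01307
  Equil       0.9989    0.06781     0.1095 8.2217e-05
  solve Keq expr → x = -0.006534; check Q = 0.001121
Then change container volume by factor 1.5 (V_new/V_old).
Step 2:
                   D          J          C          G
  Initial     0.6659    0.04521    0.07303 5.4811e-05
  Change  3.4883e-05 3.4883e-05 5.2325e-05 -3.4883e-05
  Equil       0.6659    0.04524    0.07308 1.9928e-05
  solve Keq expr → x = -1.7442e-05; check Q = 0.001121
Then remove 0.01755 M of J.
Step 3:
                   D          J          C          G
  Initial     0.6659    0.02769    0.07308 1.9928e-05
  Change  7.7242e-06 7.7242e-06 1.1586e-05 -7.7242e-06
  Equil        0.666     0.0277    0.07309 1.2204e-05
  solve Keq expr → x = -3.8621e-06; check Q = 0.001121

[C]_eq = 0.07309 M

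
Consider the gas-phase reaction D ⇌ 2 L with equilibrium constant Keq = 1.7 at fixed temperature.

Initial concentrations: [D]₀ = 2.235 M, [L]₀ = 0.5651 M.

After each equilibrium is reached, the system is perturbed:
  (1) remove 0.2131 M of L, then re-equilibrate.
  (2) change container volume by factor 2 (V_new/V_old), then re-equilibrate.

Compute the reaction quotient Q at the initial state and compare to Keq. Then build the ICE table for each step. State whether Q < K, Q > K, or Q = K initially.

Q₀ = 0.1429; Q < K (proceeds forward)

Q₀ = 0.1429 vs Keq = 1.7 ⇒ Q<K, forward
Step 1:
                   D          L
  init         2.235     0.5651
  Δ          -0.5609      1.122
  eq           1.674      1.687
  solve Keq expr → x = 0.5609; check Q = 1.7
Then remove 0.2131 M of L.
Step 2:
                   D          L
  init         1.674      1.474
  Δ         -0.08489     0.1698
  eq           1.589      1.644
  solve Keq expr → x = 0.08489; check Q = 1.7
Then change container volume by factor 2 (V_new/V_old).
Step 3:
                   D          L
  init        0.7946     0.8218
  Δ          -0.1232     0.2465
  eq          0.6713      1.068
  solve Keq expr → x = 0.1232; check Q = 1.7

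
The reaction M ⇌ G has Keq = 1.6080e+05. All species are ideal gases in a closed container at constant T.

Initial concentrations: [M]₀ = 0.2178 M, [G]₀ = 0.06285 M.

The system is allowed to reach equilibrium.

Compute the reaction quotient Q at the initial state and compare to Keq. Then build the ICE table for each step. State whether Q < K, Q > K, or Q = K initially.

Q₀ = 0.2886 vs Keq = 1.6080e+05 ⇒ Q<K, forward
Step 1:
                  M         G
  I          0.2178   0.06285
  C         -0.2178    0.2178
  E       1.7453e-06    0.2806
  solve Keq expr → x = 0.2178; check Q = 1.6080e+05

Q₀ = 0.2886; Q < K (proceeds forward)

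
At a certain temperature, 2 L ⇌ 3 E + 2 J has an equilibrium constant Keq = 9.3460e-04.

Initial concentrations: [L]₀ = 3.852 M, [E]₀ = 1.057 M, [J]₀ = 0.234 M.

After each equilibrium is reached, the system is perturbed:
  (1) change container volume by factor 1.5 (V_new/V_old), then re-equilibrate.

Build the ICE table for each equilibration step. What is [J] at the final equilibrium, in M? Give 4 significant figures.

[J]_eq = 0.1404 M

Q₀ = 0.004358 vs Keq = 9.3460e-04 ⇒ Q>K, reverse
Step 1:
                   L          E          J
  I            3.852      1.057      0.234
  C          0.09574    -0.1436   -0.09574
  E            3.948     0.9134     0.1383
  solve Keq expr → x = -0.04787; check Q = 9.3460e-04
Then change container volume by factor 1.5 (V_new/V_old).
Step 2:
                   L          E          J
  I            2.632     0.6089    0.09217
  C         -0.04827    0.07241    0.04827
  E            2.584     0.6813     0.1404
  solve Keq expr → x = 0.02414; check Q = 9.3460e-04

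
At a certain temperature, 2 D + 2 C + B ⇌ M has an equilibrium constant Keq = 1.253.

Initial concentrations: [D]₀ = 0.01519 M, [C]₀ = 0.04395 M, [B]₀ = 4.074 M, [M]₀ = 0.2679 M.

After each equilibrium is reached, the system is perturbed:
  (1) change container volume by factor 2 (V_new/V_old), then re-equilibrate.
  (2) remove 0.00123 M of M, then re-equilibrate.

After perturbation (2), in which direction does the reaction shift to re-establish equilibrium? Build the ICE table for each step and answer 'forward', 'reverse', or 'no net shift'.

Direction: forward

Q₀ = 1.4754e+05 vs Keq = 1.253 ⇒ Q>K, reverse
Step 1:
                  D         C         B         M
  I         0.01519   0.04395     4.074    0.2679
  C          0.3394    0.3394    0.1697   -0.1697
  E          0.3546    0.3833     4.244   0.09822
  solve Keq expr → x = -0.1697; check Q = 1.253
Then change container volume by factor 2 (V_new/V_old).
Step 2:
                  D         C         B         M
  I          0.1773    0.1917     2.122   0.04911
  C         0.07408   0.07408   0.03704  -0.03704
  E          0.2514    0.2657     2.159   0.01207
  solve Keq expr → x = -0.03704; check Q = 1.253
Then remove 0.00123 M of M.
Step 3:
                  D         C         B         M
  I          0.2514    0.2657     2.159   0.01084
  C       -0.001789 -0.001789 -8.9435e-04 8.9435e-04
  E          0.2496    0.2639     2.158   0.01173
  solve Keq expr → x = 8.9435e-04; check Q = 1.253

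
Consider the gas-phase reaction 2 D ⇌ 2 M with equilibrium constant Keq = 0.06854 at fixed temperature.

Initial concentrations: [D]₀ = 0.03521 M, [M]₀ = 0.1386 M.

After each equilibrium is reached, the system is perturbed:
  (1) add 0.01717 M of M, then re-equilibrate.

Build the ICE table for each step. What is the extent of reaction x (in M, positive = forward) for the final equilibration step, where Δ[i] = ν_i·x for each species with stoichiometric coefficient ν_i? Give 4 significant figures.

Q₀ = 15.5 vs Keq = 0.06854 ⇒ Q>K, reverse
Step 1:
                  D         M
  init      0.03521    0.1386
  Δ          0.1025   -0.1025
  eq         0.1377   0.03606
  solve Keq expr → x = -0.05127; check Q = 0.06854
Then add 0.01717 M of M.
Step 2:
                  D         M
  init       0.1377   0.05323
  Δ         0.01361  -0.01361
  eq         0.1514   0.03962
  solve Keq expr → x = -0.006804; check Q = 0.06854

x = -0.006804 M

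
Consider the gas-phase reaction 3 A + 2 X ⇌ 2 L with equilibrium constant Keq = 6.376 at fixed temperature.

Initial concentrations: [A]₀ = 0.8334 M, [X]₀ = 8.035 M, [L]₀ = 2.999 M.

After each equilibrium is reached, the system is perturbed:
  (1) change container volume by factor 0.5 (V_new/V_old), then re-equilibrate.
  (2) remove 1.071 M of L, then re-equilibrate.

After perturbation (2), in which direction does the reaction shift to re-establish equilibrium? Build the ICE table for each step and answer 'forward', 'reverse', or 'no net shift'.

Q₀ = 0.2407 vs Keq = 6.376 ⇒ Q<K, forward
Step 1:
                   A          X          L
  Initial     0.8334      8.035      2.999
  Change     -0.5235     -0.349      0.349
  Equil       0.3099      7.686      3.348
  solve Keq expr → x = 0.1745; check Q = 6.376
Then change container volume by factor 0.5 (V_new/V_old).
Step 2:
                   A          X          L
  Initial     0.6198      15.37      6.696
  Change      -0.301    -0.2006     0.2006
  Equil       0.3188      15.17      6.897
  solve Keq expr → x = 0.1003; check Q = 6.376
Then remove 1.071 M of L.
Step 3:
                   A          X          L
  Initial     0.3188      15.17      5.826
  Change    -0.03294   -0.02196    0.02196
  Equil       0.2859      15.15      5.848
  solve Keq expr → x = 0.01098; check Q = 6.376

Direction: forward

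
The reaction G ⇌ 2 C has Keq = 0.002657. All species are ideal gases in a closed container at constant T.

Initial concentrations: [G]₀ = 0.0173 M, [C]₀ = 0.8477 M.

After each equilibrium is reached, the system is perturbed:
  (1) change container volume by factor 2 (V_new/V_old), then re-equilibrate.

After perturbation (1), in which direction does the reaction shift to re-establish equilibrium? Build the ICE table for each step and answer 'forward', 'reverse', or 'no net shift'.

Direction: forward

Q₀ = 41.54 vs Keq = 0.002657 ⇒ Q>K, reverse
Step 1:
                  G         C
  init       0.0173    0.8477
  Δ          0.4071   -0.8141
  eq         0.4244   0.03358
  solve Keq expr → x = -0.4071; check Q = 0.002657
Then change container volume by factor 2 (V_new/V_old).
Step 2:
                  G         C
  init       0.2122   0.01679
  Δ       -0.003382  0.006764
  eq         0.2088   0.02355
  solve Keq expr → x = 0.003382; check Q = 0.002657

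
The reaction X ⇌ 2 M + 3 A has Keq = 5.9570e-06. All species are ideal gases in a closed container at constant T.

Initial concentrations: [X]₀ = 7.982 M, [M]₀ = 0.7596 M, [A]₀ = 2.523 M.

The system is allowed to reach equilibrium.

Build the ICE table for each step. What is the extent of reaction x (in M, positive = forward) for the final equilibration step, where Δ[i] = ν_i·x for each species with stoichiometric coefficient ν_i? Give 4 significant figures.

Q₀ = 1.161 vs Keq = 5.9570e-06 ⇒ Q>K, reverse
Step 1:
                   X          M          A
  init         7.982     0.7596      2.523
  Δ           0.3776    -0.7553     -1.133
  eq            8.36   0.004306       1.39
  solve Keq expr → x = -0.3776; check Q = 5.9570e-06

x = -0.3776 M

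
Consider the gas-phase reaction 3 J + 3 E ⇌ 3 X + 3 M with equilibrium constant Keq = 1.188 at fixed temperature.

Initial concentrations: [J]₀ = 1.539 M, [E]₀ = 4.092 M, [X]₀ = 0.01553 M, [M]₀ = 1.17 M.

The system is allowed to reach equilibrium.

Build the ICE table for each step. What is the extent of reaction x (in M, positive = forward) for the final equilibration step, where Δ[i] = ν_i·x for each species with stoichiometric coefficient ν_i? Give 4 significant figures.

Q₀ = 2.4019e-08 vs Keq = 1.188 ⇒ Q<K, forward
Step 1:
                    J           E           X           M
  init          1.539       4.092     0.01553        1.17
  Δ           -0.9377     -0.9377      0.9377      0.9377
  eq           0.6013       3.154      0.9532       2.108
  solve Keq expr → x = 0.3126; check Q = 1.188

x = 0.3126 M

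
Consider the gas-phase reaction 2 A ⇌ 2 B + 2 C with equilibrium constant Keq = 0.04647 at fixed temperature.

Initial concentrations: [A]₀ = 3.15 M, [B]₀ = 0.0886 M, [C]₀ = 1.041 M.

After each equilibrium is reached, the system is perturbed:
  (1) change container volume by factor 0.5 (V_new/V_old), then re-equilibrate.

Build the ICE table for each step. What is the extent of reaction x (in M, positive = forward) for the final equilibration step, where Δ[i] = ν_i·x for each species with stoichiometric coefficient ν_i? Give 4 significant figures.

Q₀ = 8.5733e-04 vs Keq = 0.04647 ⇒ Q<K, forward
Step 1:
                  A         B         C
  Initial      3.15    0.0886     1.041
  Change    -0.3468    0.3468    0.3468
  Equil       2.803    0.4354     1.388
  solve Keq expr → x = 0.1734; check Q = 0.04647
Then change container volume by factor 0.5 (V_new/V_old).
Step 2:
                  A         B         C
  Initial     5.606    0.8708     2.776
  Change     0.3435   -0.3435   -0.3435
  Equil        5.95    0.5274     2.432
  solve Keq expr → x = -0.1717; check Q = 0.04647

x = -0.1717 M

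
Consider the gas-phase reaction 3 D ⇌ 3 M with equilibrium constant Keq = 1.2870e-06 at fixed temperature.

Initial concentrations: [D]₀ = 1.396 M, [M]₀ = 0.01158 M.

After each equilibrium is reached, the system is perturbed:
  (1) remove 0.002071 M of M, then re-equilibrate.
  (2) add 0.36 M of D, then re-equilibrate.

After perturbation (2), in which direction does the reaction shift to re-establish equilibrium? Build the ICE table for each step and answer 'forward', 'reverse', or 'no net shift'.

Q₀ = 5.7078e-07 vs Keq = 1.2870e-06 ⇒ Q<K, forward
Step 1:
                  D         M
  init        1.396   0.01158
  Δ       -0.003566  0.003566
  eq          1.392   0.01515
  solve Keq expr → x = 0.001189; check Q = 1.2870e-06
Then remove 0.002071 M of M.
Step 2:
                  D         M
  init        1.392   0.01308
  Δ       -0.002049  0.002049
  eq           1.39   0.01512
  solve Keq expr → x = 6.8291e-04; check Q = 1.2870e-06
Then add 0.36 M of D.
Step 3:
                  D         M
  init         1.75   0.01512
  Δ       -0.003874  0.003874
  eq          1.747     0.019
  solve Keq expr → x = 0.001291; check Q = 1.2870e-06

Direction: forward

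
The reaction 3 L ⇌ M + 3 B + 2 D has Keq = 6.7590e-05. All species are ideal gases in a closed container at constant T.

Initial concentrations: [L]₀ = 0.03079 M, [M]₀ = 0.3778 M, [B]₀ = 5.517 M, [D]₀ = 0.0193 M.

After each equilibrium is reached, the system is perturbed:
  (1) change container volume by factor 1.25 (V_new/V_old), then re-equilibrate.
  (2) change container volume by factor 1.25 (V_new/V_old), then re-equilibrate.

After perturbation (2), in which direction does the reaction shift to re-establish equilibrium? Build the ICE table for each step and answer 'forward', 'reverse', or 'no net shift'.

Q₀ = 809.6 vs Keq = 6.7590e-05 ⇒ Q>K, reverse
Step 1:
                  L         M         B         D
  init      0.03079    0.3778     5.517    0.0193
  Δ         0.02893 -0.009642  -0.02893  -0.01928
  eq        0.05972    0.3682     5.488 1.5379e-05
  solve Keq expr → x = -0.009642; check Q = 6.7590e-05
Then change container volume by factor 1.25 (V_new/V_old).
Step 2:
                  L         M         B         D
  init      0.04777    0.2945      4.39 1.2304e-05
  Δ       -7.3307e-06 2.4436e-06 7.3307e-06 4.8871e-06
  eq        0.04777    0.2945      4.39 1.7191e-05
  solve Keq expr → x = 2.4436e-06; check Q = 6.7590e-05
Then change container volume by factor 1.25 (V_new/V_old).
Step 3:
                  L         M         B         D
  init      0.03821    0.2356     3.512 1.3753e-05
  Δ       -8.1913e-06 2.7304e-06 8.1913e-06 5.4609e-06
  eq         0.0382    0.2356     3.512 1.9213e-05
  solve Keq expr → x = 2.7304e-06; check Q = 6.7590e-05

Direction: forward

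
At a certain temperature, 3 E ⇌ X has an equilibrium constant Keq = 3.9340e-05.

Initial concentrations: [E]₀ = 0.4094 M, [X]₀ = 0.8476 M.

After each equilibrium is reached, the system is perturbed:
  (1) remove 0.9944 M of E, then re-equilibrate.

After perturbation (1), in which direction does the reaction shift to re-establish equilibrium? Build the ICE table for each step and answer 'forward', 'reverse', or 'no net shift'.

Q₀ = 12.35 vs Keq = 3.9340e-05 ⇒ Q>K, reverse
Step 1:
                    E           X
  init         0.4094      0.8476
  Δ              2.54     -0.8466
  eq            2.949    0.001009
  solve Keq expr → x = -0.8466; check Q = 3.9340e-05
Then remove 0.9944 M of E.
Step 2:
                    E           X
  init          1.955    0.001009
  Δ          0.002143 -7.1429e-04
  eq            1.957  2.9482e-04
  solve Keq expr → x = -7.1429e-04; check Q = 3.9340e-05

Direction: reverse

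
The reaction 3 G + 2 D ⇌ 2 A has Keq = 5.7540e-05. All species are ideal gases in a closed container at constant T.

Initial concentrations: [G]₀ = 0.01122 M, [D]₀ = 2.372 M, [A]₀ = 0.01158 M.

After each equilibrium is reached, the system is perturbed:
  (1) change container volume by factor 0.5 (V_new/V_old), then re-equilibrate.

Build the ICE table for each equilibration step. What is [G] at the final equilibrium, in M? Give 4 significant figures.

[G]_eq = 0.05645 M

Q₀ = 16.87 vs Keq = 5.7540e-05 ⇒ Q>K, reverse
Step 1:
                   G          D          A
  I          0.01122      2.372    0.01158
  C          0.01724    0.01149   -0.01149
  E          0.02846      2.383 8.6805e-05
  solve Keq expr → x = -0.005747; check Q = 5.7540e-05
Then change container volume by factor 0.5 (V_new/V_old).
Step 2:
                   G          D          A
  I          0.05692      4.767 1.7361e-04
  C       -4.6706e-04 -3.1137e-04 3.1137e-04
  E          0.05645      4.767 4.8498e-04
  solve Keq expr → x = 1.5569e-04; check Q = 5.7540e-05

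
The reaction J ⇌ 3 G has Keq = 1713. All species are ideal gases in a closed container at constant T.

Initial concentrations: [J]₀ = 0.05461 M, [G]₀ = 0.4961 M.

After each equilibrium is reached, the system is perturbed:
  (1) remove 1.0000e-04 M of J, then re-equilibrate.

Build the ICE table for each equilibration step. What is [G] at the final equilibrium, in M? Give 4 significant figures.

[G]_eq = 0.6591 M

Q₀ = 2.236 vs Keq = 1713 ⇒ Q<K, forward
Step 1:
                  J         G
  I         0.05461    0.4961
  C        -0.05444    0.1633
  E       1.6740e-04    0.6594
  solve Keq expr → x = 0.05444; check Q = 1713
Then remove 1.0000e-04 M of J.
Step 2:
                  J         G
  I       6.7396e-05    0.6594
  C       9.9772e-05 -2.9932e-04
  E       1.6717e-04    0.6591
  solve Keq expr → x = -9.9772e-05; check Q = 1713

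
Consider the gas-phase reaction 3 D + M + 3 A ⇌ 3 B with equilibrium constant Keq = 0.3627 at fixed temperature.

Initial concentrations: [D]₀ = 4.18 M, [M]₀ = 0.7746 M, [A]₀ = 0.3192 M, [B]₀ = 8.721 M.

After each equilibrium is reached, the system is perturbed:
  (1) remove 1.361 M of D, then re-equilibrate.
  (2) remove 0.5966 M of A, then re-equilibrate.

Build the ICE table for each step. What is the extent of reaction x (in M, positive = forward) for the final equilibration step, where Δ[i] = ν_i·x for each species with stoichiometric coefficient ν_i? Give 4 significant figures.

x = -0.1094 M

Q₀ = 360.5 vs Keq = 0.3627 ⇒ Q>K, reverse
Step 1:
                    D           M           A           B
  I              4.18      0.7746      0.3192       8.721
  C             1.396      0.4652       1.396      -1.396
  E             5.576        1.24       1.715       7.325
  solve Keq expr → x = -0.4652; check Q = 0.3627
Then remove 1.361 M of D.
Step 2:
                    D           M           A           B
  I             4.215        1.24       1.715       7.325
  C            0.2812     0.09372      0.2812     -0.2812
  E             4.496       1.334       1.996       7.044
  solve Keq expr → x = -0.09372; check Q = 0.3627
Then remove 0.5966 M of A.
Step 3:
                    D           M           A           B
  I             4.496       1.334       1.399       7.044
  C            0.3282      0.1094      0.3282     -0.3282
  E             4.824       1.443       1.728       6.716
  solve Keq expr → x = -0.1094; check Q = 0.3627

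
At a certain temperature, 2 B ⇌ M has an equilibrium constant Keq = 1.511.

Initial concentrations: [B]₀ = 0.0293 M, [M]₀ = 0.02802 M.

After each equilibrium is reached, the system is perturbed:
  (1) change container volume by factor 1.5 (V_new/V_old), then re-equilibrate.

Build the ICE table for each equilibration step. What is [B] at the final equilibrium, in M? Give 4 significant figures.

Q₀ = 32.64 vs Keq = 1.511 ⇒ Q>K, reverse
Step 1:
                    B           M
  Initial      0.0293     0.02802
  Change      0.04107    -0.02054
  Equil       0.07037    0.007483
  solve Keq expr → x = -0.02054; check Q = 1.511
Then change container volume by factor 1.5 (V_new/V_old).
Step 2:
                    B           M
  Initial     0.04692    0.004989
  Change     0.002575   -0.001288
  Equil       0.04949    0.003701
  solve Keq expr → x = -0.001288; check Q = 1.511

[B]_eq = 0.04949 M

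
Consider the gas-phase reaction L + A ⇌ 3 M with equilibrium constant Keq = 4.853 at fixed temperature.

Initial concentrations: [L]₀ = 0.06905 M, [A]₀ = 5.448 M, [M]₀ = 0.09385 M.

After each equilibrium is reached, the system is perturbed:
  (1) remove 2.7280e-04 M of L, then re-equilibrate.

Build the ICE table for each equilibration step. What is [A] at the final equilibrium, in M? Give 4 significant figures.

[A]_eq = 5.38 M

Q₀ = 0.002197 vs Keq = 4.853 ⇒ Q<K, forward
Step 1:
                   L          A          M
  Initial    0.06905      5.448    0.09385
  Change    -0.06804   -0.06804     0.2041
  Equil     0.001013       5.38      0.298
  solve Keq expr → x = 0.06804; check Q = 4.853
Then remove 2.7280e-04 M of L.
Step 2:
                   L          A          M
  Initial 7.4038e-04       5.38      0.298
  Change  2.6467e-04 2.6467e-04 -7.9402e-04
  Equil     0.001005       5.38     0.2972
  solve Keq expr → x = -2.6467e-04; check Q = 4.853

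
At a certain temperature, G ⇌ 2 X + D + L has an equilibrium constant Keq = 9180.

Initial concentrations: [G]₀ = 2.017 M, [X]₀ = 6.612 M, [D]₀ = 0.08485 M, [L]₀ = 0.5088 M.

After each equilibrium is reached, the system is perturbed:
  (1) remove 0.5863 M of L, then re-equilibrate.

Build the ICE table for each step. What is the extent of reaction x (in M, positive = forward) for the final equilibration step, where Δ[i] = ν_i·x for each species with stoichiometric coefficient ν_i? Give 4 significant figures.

Q₀ = 0.9357 vs Keq = 9180 ⇒ Q<K, forward
Step 1:
                    G           X           D           L
  Initial       2.017       6.612     0.08485      0.5088
  Change       -1.956       3.913       1.956       1.956
  Equil       0.06071       10.52       2.041       2.465
  solve Keq expr → x = 1.956; check Q = 9180
Then remove 0.5863 M of L.
Step 2:
                    G           X           D           L
  Initial     0.06071       10.52       2.041       1.879
  Change     -0.01355     0.02711     0.01355     0.01355
  Equil       0.04716       10.55       2.055       1.892
  solve Keq expr → x = 0.01355; check Q = 9180

x = 0.01355 M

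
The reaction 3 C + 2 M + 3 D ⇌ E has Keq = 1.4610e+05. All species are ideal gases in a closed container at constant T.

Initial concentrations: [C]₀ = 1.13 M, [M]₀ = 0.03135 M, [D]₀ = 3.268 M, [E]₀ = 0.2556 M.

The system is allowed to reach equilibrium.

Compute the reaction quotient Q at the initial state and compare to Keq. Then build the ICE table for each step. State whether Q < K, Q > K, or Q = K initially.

Q₀ = 5.164 vs Keq = 1.4610e+05 ⇒ Q<K, forward
Step 1:
                    C           M           D           E
  Initial        1.13     0.03135       3.268      0.2556
  Change     -0.04671    -0.03114    -0.04671     0.01557
  Equil         1.083  2.0899e-04       3.221      0.2712
  solve Keq expr → x = 0.01557; check Q = 1.4610e+05

Q₀ = 5.164; Q < K (proceeds forward)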